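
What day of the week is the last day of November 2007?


November 2007 has 30 days
Anchor: Jan 1, 2007. With p = 2007 - 1 = 2006: (p + p//4 - p//100 + p//400) mod 7 = (2006 + 501 - 20 + 5) mod 7 = 2492 mod 7 = 0 -> Monday (Mon=0 ... Sun=6)
Days before November (Jan-Oct): 304; November 1 index = (0 + 304) mod 7 = 3 -> Thursday
Last day offset: 30 - 1 = 29 days
Weekday index = (3 + 29) mod 7 = 4

Friday, November 30


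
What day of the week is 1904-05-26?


Date: May 26, 1904
Anchor: Jan 1, 1904. With p = 1904 - 1 = 1903: (p + p//4 - p//100 + p//400) mod 7 = (1903 + 475 - 19 + 4) mod 7 = 2363 mod 7 = 4 -> Friday (Mon=0 ... Sun=6)
Days before May (Jan-Apr): 121; offset = 121 + 26 - 1 = 146
Weekday index = (4 + 146) mod 7 = 3

Day of the week: Thursday


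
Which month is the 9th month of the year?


Month 9 of 12

September


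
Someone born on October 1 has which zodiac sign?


Date: October 1
Conventional tropical zodiac dates: Libra from September 23 onward; Scorpio starts October 23
October 1 falls within the Libra range

Libra


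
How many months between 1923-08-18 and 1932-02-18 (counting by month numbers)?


From August 1923 to February 1932
9 years * 12 = 108 months, minus 6 months = 102

102 months


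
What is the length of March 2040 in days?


March 2040

31 days


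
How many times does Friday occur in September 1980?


September 1980 has 30 days
Anchor: Jan 1, 1980. With p = 1980 - 1 = 1979: (p + p//4 - p//100 + p//400) mod 7 = (1979 + 494 - 19 + 4) mod 7 = 2458 mod 7 = 1 -> Tuesday (Mon=0 ... Sun=6)
Days before September (Jan-Aug): 244; September 1 index = (1 + 244) mod 7 = 0 -> Monday
First Friday is September 5
Fridays: 5, 12, 19, 26

4 Fridays


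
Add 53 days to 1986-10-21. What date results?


Start: 1986-10-21, add 53 days
October 1986 has 31 days: 31 - 21 = 10 days to October 31 -> 43 left
November 1986 has 30 days -> 13 left
December 1986: 13 <= 31 -> lands on December 13

Result: 1986-12-13


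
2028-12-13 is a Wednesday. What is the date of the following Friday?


Current: Wednesday
Target: Friday
Days ahead: 2

Next Friday: 2028-12-15


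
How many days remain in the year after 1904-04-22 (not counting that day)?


Day of year: 113 of 366
Remaining = 366 - 113

253 days


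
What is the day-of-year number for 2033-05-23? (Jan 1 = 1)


Date: May 23, 2033
Days in months 1 through 4: 120
Plus 23 days in May

Day of year: 143


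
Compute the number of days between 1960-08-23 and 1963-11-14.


From 1960-08-23 to 1963-11-14
1960-08-23: days before August = 31 + 29 + 31 + 30 + 31 + 30 + 31 = 213 (1960 is a leap year); day of year = 213 + 23 = 236
1963-11-14: days before November = 31 + 28 + 31 + 30 + 31 + 30 + 31 + 31 + 30 + 31 = 304 (1963 is not a leap year); day of year = 304 + 14 = 318
Rest of 1960: 366 - 236 = 130
Full years 1961 (365), 1962 (365): 730
Total = 130 + 730 + 318 = 1178

1178 days


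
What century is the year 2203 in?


Century = (year - 1) // 100 + 1
= (2203 - 1) // 100 + 1
= 2202 // 100 + 1
= 22 + 1

23rd century


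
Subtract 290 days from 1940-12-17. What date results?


Start: 1940-12-17, subtract 290 days
Back 17 days from December 17 reaches November 30, 1940 -> 273 left
November 1940 has 30 days -> back to October 31, 1940 -> 243 left
October 1940 has 31 days -> back to September 30, 1940 -> 212 left
September 1940 has 30 days -> back to August 31, 1940 -> 182 left
August 1940 has 31 days -> back to July 31, 1940 -> 151 left
July 1940 has 31 days -> back to June 30, 1940 -> 120 left
June 1940 has 30 days -> back to May 31, 1940 -> 90 left
May 1940 has 31 days -> back to April 30, 1940 -> 59 left
April 1940 has 30 days -> back to March 31, 1940 -> 29 left
March 1940: 31 - 29 = 2 -> lands on March 2

Result: 1940-03-02


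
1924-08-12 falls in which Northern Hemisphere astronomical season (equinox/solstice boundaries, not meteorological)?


Date: August 12
Astronomical Summer (approx.; exact equinox/solstice day varies by year): June 21 to September 21
August 12 falls within the Summer window

Summer


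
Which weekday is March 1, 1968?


Target: March 1, 1968
Anchor: Jan 1, 1968. With p = 1968 - 1 = 1967: (p + p//4 - p//100 + p//400) mod 7 = (1967 + 491 - 19 + 4) mod 7 = 2443 mod 7 = 0 -> Monday (Mon=0 ... Sun=6)
Days before March (Jan-Feb): 60 days
Weekday index = (0 + 60) mod 7 = 4

Friday


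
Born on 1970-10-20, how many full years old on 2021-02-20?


Birth: 1970-10-20
Reference: 2021-02-20
Year difference: 2021 - 1970 = 51
Birthday not yet reached in 2021, subtract 1

50 years old


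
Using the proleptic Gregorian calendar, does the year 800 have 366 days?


Gregorian leap year rule: divisible by 4, but not by 100, unless also by 400.
800 is divisible by 400 -> leap year

Yes


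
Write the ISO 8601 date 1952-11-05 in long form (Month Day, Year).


ISO 1952-11-05 parses as year=1952, month=11, day=05
Month 11 -> November

November 5, 1952


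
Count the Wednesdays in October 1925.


October 1925 has 31 days
Anchor: Jan 1, 1925. With p = 1925 - 1 = 1924: (p + p//4 - p//100 + p//400) mod 7 = (1924 + 481 - 19 + 4) mod 7 = 2390 mod 7 = 3 -> Thursday (Mon=0 ... Sun=6)
Days before October (Jan-Sep): 273; October 1 index = (3 + 273) mod 7 = 3 -> Thursday
First Wednesday is October 7
Wednesdays: 7, 14, 21, 28

4 Wednesdays


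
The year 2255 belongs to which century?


Century = (year - 1) // 100 + 1
= (2255 - 1) // 100 + 1
= 2254 // 100 + 1
= 22 + 1

23rd century


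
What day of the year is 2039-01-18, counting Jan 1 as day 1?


Date: January 18, 2039
No months before January
Plus 18 days in January

Day of year: 18


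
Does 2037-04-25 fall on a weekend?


Anchor: Jan 1, 2037. With p = 2037 - 1 = 2036: (p + p//4 - p//100 + p//400) mod 7 = (2036 + 509 - 20 + 5) mod 7 = 2530 mod 7 = 3 -> Thursday (Mon=0 ... Sun=6)
Day of year: 115; offset = 114
Weekday index = (3 + 114) mod 7 = 5 -> Saturday
Weekend days: Saturday, Sunday

Yes


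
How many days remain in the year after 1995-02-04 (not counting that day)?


Day of year: 35 of 365
Remaining = 365 - 35

330 days


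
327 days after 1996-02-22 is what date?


Start: 1996-02-22, add 327 days
February 1996 has 29 days: 29 - 22 = 7 days to February 29 -> 320 left
March 1996 has 31 days -> 289 left
April 1996 has 30 days -> 259 left
May 1996 has 31 days -> 228 left
June 1996 has 30 days -> 198 left
July 1996 has 31 days -> 167 left
August 1996 has 31 days -> 136 left
September 1996 has 30 days -> 106 left
October 1996 has 31 days -> 75 left
November 1996 has 30 days -> 45 left
December 1996 has 31 days -> 14 left
January 1997: 14 <= 31 -> lands on January 14

Result: 1997-01-14


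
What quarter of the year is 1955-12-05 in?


Month: December (month 12)
Q1: Jan-Mar, Q2: Apr-Jun, Q3: Jul-Sep, Q4: Oct-Dec

Q4


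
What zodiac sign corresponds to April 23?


Date: April 23
Conventional tropical zodiac dates: Taurus from April 20 onward; Gemini starts May 21
April 23 falls within the Taurus range

Taurus


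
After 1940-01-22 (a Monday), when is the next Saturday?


Current: Monday
Target: Saturday
Days ahead: 5

Next Saturday: 1940-01-27


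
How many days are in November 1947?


November 1947

30 days


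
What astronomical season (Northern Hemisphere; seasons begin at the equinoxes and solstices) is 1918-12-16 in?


Date: December 16
Astronomical Autumn (approx.; exact equinox/solstice day varies by year): September 22 to December 20
December 16 falls within the Autumn window

Autumn


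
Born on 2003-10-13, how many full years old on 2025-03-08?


Birth: 2003-10-13
Reference: 2025-03-08
Year difference: 2025 - 2003 = 22
Birthday not yet reached in 2025, subtract 1

21 years old


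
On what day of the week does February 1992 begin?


Target: February 1, 1992
Anchor: Jan 1, 1992. With p = 1992 - 1 = 1991: (p + p//4 - p//100 + p//400) mod 7 = (1991 + 497 - 19 + 4) mod 7 = 2473 mod 7 = 2 -> Wednesday (Mon=0 ... Sun=6)
Days before February (Jan): 31 days
Weekday index = (2 + 31) mod 7 = 5

Saturday


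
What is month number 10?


Month 10 of 12

October


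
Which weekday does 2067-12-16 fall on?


Date: December 16, 2067
Anchor: Jan 1, 2067. With p = 2067 - 1 = 2066: (p + p//4 - p//100 + p//400) mod 7 = (2066 + 516 - 20 + 5) mod 7 = 2567 mod 7 = 5 -> Saturday (Mon=0 ... Sun=6)
Days before December (Jan-Nov): 334; offset = 334 + 16 - 1 = 349
Weekday index = (5 + 349) mod 7 = 4

Day of the week: Friday


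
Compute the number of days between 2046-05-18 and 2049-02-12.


From 2046-05-18 to 2049-02-12
2046-05-18: days before May = 31 + 28 + 31 + 30 = 120 (2046 is not a leap year); day of year = 120 + 18 = 138
2049-02-12: days before February = 31; day of year = 31 + 12 = 43
Rest of 2046: 365 - 138 = 227
Full years 2047 (365), 2048 (366): 731
Total = 227 + 731 + 43 = 1001

1001 days


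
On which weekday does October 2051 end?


October 2051 has 31 days
Anchor: Jan 1, 2051. With p = 2051 - 1 = 2050: (p + p//4 - p//100 + p//400) mod 7 = (2050 + 512 - 20 + 5) mod 7 = 2547 mod 7 = 6 -> Sunday (Mon=0 ... Sun=6)
Days before October (Jan-Sep): 273; October 1 index = (6 + 273) mod 7 = 6 -> Sunday
Last day offset: 31 - 1 = 30 days
Weekday index = (6 + 30) mod 7 = 1

Tuesday, October 31


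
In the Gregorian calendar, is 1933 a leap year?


Gregorian leap year rule: divisible by 4, but not by 100, unless also by 400.
1933 is not divisible by 4 -> not a leap year

No


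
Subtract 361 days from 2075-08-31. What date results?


Start: 2075-08-31, subtract 361 days
Back 31 days from August 31 reaches July 31, 2075 -> 330 left
July 2075 has 31 days -> back to June 30, 2075 -> 299 left
June 2075 has 30 days -> back to May 31, 2075 -> 269 left
May 2075 has 31 days -> back to April 30, 2075 -> 238 left
April 2075 has 30 days -> back to March 31, 2075 -> 208 left
March 2075 has 31 days -> back to February 28, 2075 -> 177 left
February 2075 has 28 days -> back to January 31, 2075 -> 149 left
January 2075 has 31 days -> back to December 31, 2074 -> 118 left
December 2074 has 31 days -> back to November 30, 2074 -> 87 left
November 2074 has 30 days -> back to October 31, 2074 -> 57 left
October 2074 has 31 days -> back to September 30, 2074 -> 26 left
September 2074: 30 - 26 = 4 -> lands on September 4

Result: 2074-09-04


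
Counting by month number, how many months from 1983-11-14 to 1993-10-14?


From November 1983 to October 1993
10 years * 12 = 120 months, minus 1 month = 119

119 months


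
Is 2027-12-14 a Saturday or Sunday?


Anchor: Jan 1, 2027. With p = 2027 - 1 = 2026: (p + p//4 - p//100 + p//400) mod 7 = (2026 + 506 - 20 + 5) mod 7 = 2517 mod 7 = 4 -> Friday (Mon=0 ... Sun=6)
Day of year: 348; offset = 347
Weekday index = (4 + 347) mod 7 = 1 -> Tuesday
Weekend days: Saturday, Sunday

No


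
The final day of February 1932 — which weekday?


February 1932 has 29 days
Anchor: Jan 1, 1932. With p = 1932 - 1 = 1931: (p + p//4 - p//100 + p//400) mod 7 = (1931 + 482 - 19 + 4) mod 7 = 2398 mod 7 = 4 -> Friday (Mon=0 ... Sun=6)
Days before February (Jan): 31; February 1 index = (4 + 31) mod 7 = 0 -> Monday
Last day offset: 29 - 1 = 28 days
Weekday index = (0 + 28) mod 7 = 0

Monday, February 29


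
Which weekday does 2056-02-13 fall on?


Date: February 13, 2056
Anchor: Jan 1, 2056. With p = 2056 - 1 = 2055: (p + p//4 - p//100 + p//400) mod 7 = (2055 + 513 - 20 + 5) mod 7 = 2553 mod 7 = 5 -> Saturday (Mon=0 ... Sun=6)
Days before February (Jan): 31; offset = 31 + 13 - 1 = 43
Weekday index = (5 + 43) mod 7 = 6

Day of the week: Sunday


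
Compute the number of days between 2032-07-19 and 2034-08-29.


From 2032-07-19 to 2034-08-29
2032-07-19: days before July = 31 + 29 + 31 + 30 + 31 + 30 = 182 (2032 is a leap year); day of year = 182 + 19 = 201
2034-08-29: days before August = 31 + 28 + 31 + 30 + 31 + 30 + 31 = 212 (2034 is not a leap year); day of year = 212 + 29 = 241
Rest of 2032: 366 - 201 = 165
Full years 2033 (365): 365
Total = 165 + 365 + 241 = 771

771 days


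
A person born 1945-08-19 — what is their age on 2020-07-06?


Birth: 1945-08-19
Reference: 2020-07-06
Year difference: 2020 - 1945 = 75
Birthday not yet reached in 2020, subtract 1

74 years old


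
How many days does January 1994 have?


January 1994

31 days


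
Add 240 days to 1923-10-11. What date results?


Start: 1923-10-11, add 240 days
October 1923 has 31 days: 31 - 11 = 20 days to October 31 -> 220 left
November 1923 has 30 days -> 190 left
December 1923 has 31 days -> 159 left
January 1924 has 31 days -> 128 left
February 1924 has 29 days -> 99 left
March 1924 has 31 days -> 68 left
April 1924 has 30 days -> 38 left
May 1924 has 31 days -> 7 left
June 1924: 7 <= 30 -> lands on June 7

Result: 1924-06-07


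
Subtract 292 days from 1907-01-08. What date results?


Start: 1907-01-08, subtract 292 days
Back 8 days from January 8 reaches December 31, 1906 -> 284 left
December 1906 has 31 days -> back to November 30, 1906 -> 253 left
November 1906 has 30 days -> back to October 31, 1906 -> 223 left
October 1906 has 31 days -> back to September 30, 1906 -> 192 left
September 1906 has 30 days -> back to August 31, 1906 -> 162 left
August 1906 has 31 days -> back to July 31, 1906 -> 131 left
July 1906 has 31 days -> back to June 30, 1906 -> 100 left
June 1906 has 30 days -> back to May 31, 1906 -> 70 left
May 1906 has 31 days -> back to April 30, 1906 -> 39 left
April 1906 has 30 days -> back to March 31, 1906 -> 9 left
March 1906: 31 - 9 = 22 -> lands on March 22

Result: 1906-03-22


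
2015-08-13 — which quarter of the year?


Month: August (month 8)
Q1: Jan-Mar, Q2: Apr-Jun, Q3: Jul-Sep, Q4: Oct-Dec

Q3


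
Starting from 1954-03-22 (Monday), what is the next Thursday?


Current: Monday
Target: Thursday
Days ahead: 3

Next Thursday: 1954-03-25


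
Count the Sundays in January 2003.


January 2003 has 31 days
Anchor: Jan 1, 2003. With p = 2003 - 1 = 2002: (p + p//4 - p//100 + p//400) mod 7 = (2002 + 500 - 20 + 5) mod 7 = 2487 mod 7 = 2 -> Wednesday (Mon=0 ... Sun=6)
January 1 is the anchor itself -> Wednesday
First Sunday is January 5
Sundays: 5, 12, 19, 26

4 Sundays


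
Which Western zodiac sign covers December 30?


Date: December 30
Conventional tropical zodiac dates: Capricorn from December 22 onward; Aquarius starts January 20
December 30 falls within the Capricorn range

Capricorn


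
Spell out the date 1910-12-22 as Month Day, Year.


ISO 1910-12-22 parses as year=1910, month=12, day=22
Month 12 -> December

December 22, 1910


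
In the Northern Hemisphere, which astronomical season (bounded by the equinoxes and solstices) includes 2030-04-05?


Date: April 5
Astronomical Spring (approx.; exact equinox/solstice day varies by year): March 20 to June 20
April 5 falls within the Spring window

Spring


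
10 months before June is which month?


June is month 6
6 - 10 = -4; wrap: -4 + 12 = 8

August


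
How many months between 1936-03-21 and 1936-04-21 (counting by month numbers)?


From March 1936 to April 1936
0 years * 12 = 0 months, plus 1 month = 1

1 month


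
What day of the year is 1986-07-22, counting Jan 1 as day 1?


Date: July 22, 1986
Days in months 1 through 6: 181
Plus 22 days in July

Day of year: 203


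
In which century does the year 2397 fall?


Century = (year - 1) // 100 + 1
= (2397 - 1) // 100 + 1
= 2396 // 100 + 1
= 23 + 1

24th century


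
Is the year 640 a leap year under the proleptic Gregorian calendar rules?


Gregorian leap year rule: divisible by 4, but not by 100, unless also by 400.
640 is divisible by 4 but not 100 -> leap year

Yes


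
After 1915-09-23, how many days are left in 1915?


Day of year: 266 of 365
Remaining = 365 - 266

99 days


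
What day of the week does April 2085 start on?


Target: April 1, 2085
Anchor: Jan 1, 2085. With p = 2085 - 1 = 2084: (p + p//4 - p//100 + p//400) mod 7 = (2084 + 521 - 20 + 5) mod 7 = 2590 mod 7 = 0 -> Monday (Mon=0 ... Sun=6)
Days before April (Jan-Mar): 90 days
Weekday index = (0 + 90) mod 7 = 6

Sunday


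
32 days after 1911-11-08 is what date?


Start: 1911-11-08, add 32 days
November 1911 has 30 days: 30 - 8 = 22 days to November 30 -> 10 left
December 1911: 10 <= 31 -> lands on December 10

Result: 1911-12-10


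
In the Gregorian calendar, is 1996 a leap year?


Gregorian leap year rule: divisible by 4, but not by 100, unless also by 400.
1996 is divisible by 4 but not 100 -> leap year

Yes


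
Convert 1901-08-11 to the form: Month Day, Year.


ISO 1901-08-11 parses as year=1901, month=08, day=11
Month 8 -> August

August 11, 1901


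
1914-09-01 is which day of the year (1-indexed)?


Date: September 1, 1914
Days in months 1 through 8: 243
Plus 1 days in September

Day of year: 244


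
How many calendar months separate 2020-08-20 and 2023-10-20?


From August 2020 to October 2023
3 years * 12 = 36 months, plus 2 months = 38

38 months


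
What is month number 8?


Month 8 of 12

August


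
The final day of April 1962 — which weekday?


April 1962 has 30 days
Anchor: Jan 1, 1962. With p = 1962 - 1 = 1961: (p + p//4 - p//100 + p//400) mod 7 = (1961 + 490 - 19 + 4) mod 7 = 2436 mod 7 = 0 -> Monday (Mon=0 ... Sun=6)
Days before April (Jan-Mar): 90; April 1 index = (0 + 90) mod 7 = 6 -> Sunday
Last day offset: 30 - 1 = 29 days
Weekday index = (6 + 29) mod 7 = 0

Monday, April 30


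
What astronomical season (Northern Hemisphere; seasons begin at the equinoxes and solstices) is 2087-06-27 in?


Date: June 27
Astronomical Summer (approx.; exact equinox/solstice day varies by year): June 21 to September 21
June 27 falls within the Summer window

Summer


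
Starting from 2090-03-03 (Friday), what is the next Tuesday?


Current: Friday
Target: Tuesday
Days ahead: 4

Next Tuesday: 2090-03-07


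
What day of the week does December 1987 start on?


Target: December 1, 1987
Anchor: Jan 1, 1987. With p = 1987 - 1 = 1986: (p + p//4 - p//100 + p//400) mod 7 = (1986 + 496 - 19 + 4) mod 7 = 2467 mod 7 = 3 -> Thursday (Mon=0 ... Sun=6)
Days before December (Jan-Nov): 334 days
Weekday index = (3 + 334) mod 7 = 1

Tuesday


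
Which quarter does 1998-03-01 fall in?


Month: March (month 3)
Q1: Jan-Mar, Q2: Apr-Jun, Q3: Jul-Sep, Q4: Oct-Dec

Q1


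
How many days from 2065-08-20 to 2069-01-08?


From 2065-08-20 to 2069-01-08
2065-08-20: days before August = 31 + 28 + 31 + 30 + 31 + 30 + 31 = 212 (2065 is not a leap year); day of year = 212 + 20 = 232
2069-01-08: day of year = 8
Rest of 2065: 365 - 232 = 133
Full years 2066 (365), 2067 (365), 2068 (366): 1096
Total = 133 + 1096 + 8 = 1237

1237 days


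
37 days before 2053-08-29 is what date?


Start: 2053-08-29, subtract 37 days
Back 29 days from August 29 reaches July 31, 2053 -> 8 left
July 2053: 31 - 8 = 23 -> lands on July 23

Result: 2053-07-23


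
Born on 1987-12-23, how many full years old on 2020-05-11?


Birth: 1987-12-23
Reference: 2020-05-11
Year difference: 2020 - 1987 = 33
Birthday not yet reached in 2020, subtract 1

32 years old


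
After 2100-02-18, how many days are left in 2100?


Day of year: 49 of 365
Remaining = 365 - 49

316 days


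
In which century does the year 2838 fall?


Century = (year - 1) // 100 + 1
= (2838 - 1) // 100 + 1
= 2837 // 100 + 1
= 28 + 1

29th century


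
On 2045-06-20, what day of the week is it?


Date: June 20, 2045
Anchor: Jan 1, 2045. With p = 2045 - 1 = 2044: (p + p//4 - p//100 + p//400) mod 7 = (2044 + 511 - 20 + 5) mod 7 = 2540 mod 7 = 6 -> Sunday (Mon=0 ... Sun=6)
Days before June (Jan-May): 151; offset = 151 + 20 - 1 = 170
Weekday index = (6 + 170) mod 7 = 1

Day of the week: Tuesday


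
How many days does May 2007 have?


May 2007

31 days


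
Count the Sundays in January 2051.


January 2051 has 31 days
Anchor: Jan 1, 2051. With p = 2051 - 1 = 2050: (p + p//4 - p//100 + p//400) mod 7 = (2050 + 512 - 20 + 5) mod 7 = 2547 mod 7 = 6 -> Sunday (Mon=0 ... Sun=6)
January 1 is the anchor itself -> Sunday
First Sunday is January 1
Sundays: 1, 8, 15, 22, 29

5 Sundays


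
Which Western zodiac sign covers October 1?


Date: October 1
Conventional tropical zodiac dates: Libra from September 23 onward; Scorpio starts October 23
October 1 falls within the Libra range

Libra


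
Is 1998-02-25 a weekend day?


Anchor: Jan 1, 1998. With p = 1998 - 1 = 1997: (p + p//4 - p//100 + p//400) mod 7 = (1997 + 499 - 19 + 4) mod 7 = 2481 mod 7 = 3 -> Thursday (Mon=0 ... Sun=6)
Day of year: 56; offset = 55
Weekday index = (3 + 55) mod 7 = 2 -> Wednesday
Weekend days: Saturday, Sunday

No


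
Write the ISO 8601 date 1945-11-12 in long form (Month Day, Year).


ISO 1945-11-12 parses as year=1945, month=11, day=12
Month 11 -> November

November 12, 1945


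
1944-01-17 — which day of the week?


Date: January 17, 1944
Anchor: Jan 1, 1944. With p = 1944 - 1 = 1943: (p + p//4 - p//100 + p//400) mod 7 = (1943 + 485 - 19 + 4) mod 7 = 2413 mod 7 = 5 -> Saturday (Mon=0 ... Sun=6)
Days into year = 17 - 1 = 16
Weekday index = (5 + 16) mod 7 = 0

Day of the week: Monday


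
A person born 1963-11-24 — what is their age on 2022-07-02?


Birth: 1963-11-24
Reference: 2022-07-02
Year difference: 2022 - 1963 = 59
Birthday not yet reached in 2022, subtract 1

58 years old


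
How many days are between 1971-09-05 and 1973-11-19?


From 1971-09-05 to 1973-11-19
1971-09-05: days before September = 31 + 28 + 31 + 30 + 31 + 30 + 31 + 31 = 243 (1971 is not a leap year); day of year = 243 + 5 = 248
1973-11-19: days before November = 31 + 28 + 31 + 30 + 31 + 30 + 31 + 31 + 30 + 31 = 304 (1973 is not a leap year); day of year = 304 + 19 = 323
Rest of 1971: 365 - 248 = 117
Full years 1972 (366): 366
Total = 117 + 366 + 323 = 806

806 days


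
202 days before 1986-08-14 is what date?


Start: 1986-08-14, subtract 202 days
Back 14 days from August 14 reaches July 31, 1986 -> 188 left
July 1986 has 31 days -> back to June 30, 1986 -> 157 left
June 1986 has 30 days -> back to May 31, 1986 -> 127 left
May 1986 has 31 days -> back to April 30, 1986 -> 96 left
April 1986 has 30 days -> back to March 31, 1986 -> 66 left
March 1986 has 31 days -> back to February 28, 1986 -> 35 left
February 1986 has 28 days -> back to January 31, 1986 -> 7 left
January 1986: 31 - 7 = 24 -> lands on January 24

Result: 1986-01-24


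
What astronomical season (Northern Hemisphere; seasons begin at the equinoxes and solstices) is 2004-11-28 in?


Date: November 28
Astronomical Autumn (approx.; exact equinox/solstice day varies by year): September 22 to December 20
November 28 falls within the Autumn window

Autumn


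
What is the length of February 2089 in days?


February 2089 (leap year: no)

28 days


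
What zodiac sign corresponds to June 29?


Date: June 29
Conventional tropical zodiac dates: Cancer from June 21 onward; Leo starts July 23
June 29 falls within the Cancer range

Cancer


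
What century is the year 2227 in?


Century = (year - 1) // 100 + 1
= (2227 - 1) // 100 + 1
= 2226 // 100 + 1
= 22 + 1

23rd century


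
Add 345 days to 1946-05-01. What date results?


Start: 1946-05-01, add 345 days
May 1946 has 31 days: 31 - 1 = 30 days to May 31 -> 315 left
June 1946 has 30 days -> 285 left
July 1946 has 31 days -> 254 left
August 1946 has 31 days -> 223 left
September 1946 has 30 days -> 193 left
October 1946 has 31 days -> 162 left
November 1946 has 30 days -> 132 left
December 1946 has 31 days -> 101 left
January 1947 has 31 days -> 70 left
February 1947 has 28 days -> 42 left
March 1947 has 31 days -> 11 left
April 1947: 11 <= 30 -> lands on April 11

Result: 1947-04-11


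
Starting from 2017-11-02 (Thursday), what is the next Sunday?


Current: Thursday
Target: Sunday
Days ahead: 3

Next Sunday: 2017-11-05


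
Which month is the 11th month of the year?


Month 11 of 12

November


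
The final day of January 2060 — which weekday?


January 2060 has 31 days
Anchor: Jan 1, 2060. With p = 2060 - 1 = 2059: (p + p//4 - p//100 + p//400) mod 7 = (2059 + 514 - 20 + 5) mod 7 = 2558 mod 7 = 3 -> Thursday (Mon=0 ... Sun=6)
January 1 is the anchor itself -> Thursday
Last day offset: 31 - 1 = 30 days
Weekday index = (3 + 30) mod 7 = 5

Saturday, January 31


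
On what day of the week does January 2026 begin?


Target: January 1, 2026
Anchor: Jan 1, 2026. With p = 2026 - 1 = 2025: (p + p//4 - p//100 + p//400) mod 7 = (2025 + 506 - 20 + 5) mod 7 = 2516 mod 7 = 3 -> Thursday (Mon=0 ... Sun=6)
Offset from anchor: 0 days
Weekday index = (3 + 0) mod 7 = 3

Thursday


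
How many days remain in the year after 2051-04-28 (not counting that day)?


Day of year: 118 of 365
Remaining = 365 - 118

247 days


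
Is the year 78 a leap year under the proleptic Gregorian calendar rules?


Gregorian leap year rule: divisible by 4, but not by 100, unless also by 400.
78 is not divisible by 4 -> not a leap year

No


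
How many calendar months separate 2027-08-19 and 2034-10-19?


From August 2027 to October 2034
7 years * 12 = 84 months, plus 2 months = 86

86 months


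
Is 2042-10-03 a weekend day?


Anchor: Jan 1, 2042. With p = 2042 - 1 = 2041: (p + p//4 - p//100 + p//400) mod 7 = (2041 + 510 - 20 + 5) mod 7 = 2536 mod 7 = 2 -> Wednesday (Mon=0 ... Sun=6)
Day of year: 276; offset = 275
Weekday index = (2 + 275) mod 7 = 4 -> Friday
Weekend days: Saturday, Sunday

No


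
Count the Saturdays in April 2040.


April 2040 has 30 days
Anchor: Jan 1, 2040. With p = 2040 - 1 = 2039: (p + p//4 - p//100 + p//400) mod 7 = (2039 + 509 - 20 + 5) mod 7 = 2533 mod 7 = 6 -> Sunday (Mon=0 ... Sun=6)
Days before April (Jan-Mar): 91; April 1 index = (6 + 91) mod 7 = 6 -> Sunday
First Saturday is April 7
Saturdays: 7, 14, 21, 28

4 Saturdays


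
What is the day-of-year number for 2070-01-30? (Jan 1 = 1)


Date: January 30, 2070
No months before January
Plus 30 days in January

Day of year: 30


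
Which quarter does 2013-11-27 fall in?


Month: November (month 11)
Q1: Jan-Mar, Q2: Apr-Jun, Q3: Jul-Sep, Q4: Oct-Dec

Q4


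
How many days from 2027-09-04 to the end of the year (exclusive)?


Day of year: 247 of 365
Remaining = 365 - 247

118 days


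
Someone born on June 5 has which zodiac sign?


Date: June 5
Conventional tropical zodiac dates: Gemini from May 21 onward; Cancer starts June 21
June 5 falls within the Gemini range

Gemini


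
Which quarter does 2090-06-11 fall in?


Month: June (month 6)
Q1: Jan-Mar, Q2: Apr-Jun, Q3: Jul-Sep, Q4: Oct-Dec

Q2


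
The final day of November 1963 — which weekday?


November 1963 has 30 days
Anchor: Jan 1, 1963. With p = 1963 - 1 = 1962: (p + p//4 - p//100 + p//400) mod 7 = (1962 + 490 - 19 + 4) mod 7 = 2437 mod 7 = 1 -> Tuesday (Mon=0 ... Sun=6)
Days before November (Jan-Oct): 304; November 1 index = (1 + 304) mod 7 = 4 -> Friday
Last day offset: 30 - 1 = 29 days
Weekday index = (4 + 29) mod 7 = 5

Saturday, November 30


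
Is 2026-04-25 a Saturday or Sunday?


Anchor: Jan 1, 2026. With p = 2026 - 1 = 2025: (p + p//4 - p//100 + p//400) mod 7 = (2025 + 506 - 20 + 5) mod 7 = 2516 mod 7 = 3 -> Thursday (Mon=0 ... Sun=6)
Day of year: 115; offset = 114
Weekday index = (3 + 114) mod 7 = 5 -> Saturday
Weekend days: Saturday, Sunday

Yes


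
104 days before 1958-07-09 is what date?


Start: 1958-07-09, subtract 104 days
Back 9 days from July 9 reaches June 30, 1958 -> 95 left
June 1958 has 30 days -> back to May 31, 1958 -> 65 left
May 1958 has 31 days -> back to April 30, 1958 -> 34 left
April 1958 has 30 days -> back to March 31, 1958 -> 4 left
March 1958: 31 - 4 = 27 -> lands on March 27

Result: 1958-03-27


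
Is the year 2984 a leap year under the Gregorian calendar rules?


Gregorian leap year rule: divisible by 4, but not by 100, unless also by 400.
2984 is divisible by 4 but not 100 -> leap year

Yes


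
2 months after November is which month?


November is month 11
11 + 2 = 13; wrap: 13 - 12 = 1

January


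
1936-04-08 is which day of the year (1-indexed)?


Date: April 8, 1936
Days in months 1 through 3: 91
Plus 8 days in April

Day of year: 99


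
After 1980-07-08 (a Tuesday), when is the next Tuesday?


Current: Tuesday
Target: Tuesday
Days ahead: 7

Next Tuesday: 1980-07-15


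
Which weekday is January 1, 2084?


Target: January 1, 2084
Anchor: Jan 1, 2084. With p = 2084 - 1 = 2083: (p + p//4 - p//100 + p//400) mod 7 = (2083 + 520 - 20 + 5) mod 7 = 2588 mod 7 = 5 -> Saturday (Mon=0 ... Sun=6)
Offset from anchor: 0 days
Weekday index = (5 + 0) mod 7 = 5

Saturday


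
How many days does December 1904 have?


December 1904

31 days


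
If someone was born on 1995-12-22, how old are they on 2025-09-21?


Birth: 1995-12-22
Reference: 2025-09-21
Year difference: 2025 - 1995 = 30
Birthday not yet reached in 2025, subtract 1

29 years old


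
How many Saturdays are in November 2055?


November 2055 has 30 days
Anchor: Jan 1, 2055. With p = 2055 - 1 = 2054: (p + p//4 - p//100 + p//400) mod 7 = (2054 + 513 - 20 + 5) mod 7 = 2552 mod 7 = 4 -> Friday (Mon=0 ... Sun=6)
Days before November (Jan-Oct): 304; November 1 index = (4 + 304) mod 7 = 0 -> Monday
First Saturday is November 6
Saturdays: 6, 13, 20, 27

4 Saturdays


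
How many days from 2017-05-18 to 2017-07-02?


From 2017-05-18 to 2017-07-02
2017-05-18: days before May = 31 + 28 + 31 + 30 = 120 (2017 is not a leap year); day of year = 120 + 18 = 138
2017-07-02: days before July = 31 + 28 + 31 + 30 + 31 + 30 = 181 (2017 is not a leap year); day of year = 181 + 2 = 183
Same year: 183 - 138 = 45

45 days


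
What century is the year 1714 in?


Century = (year - 1) // 100 + 1
= (1714 - 1) // 100 + 1
= 1713 // 100 + 1
= 17 + 1

18th century


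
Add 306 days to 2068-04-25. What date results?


Start: 2068-04-25, add 306 days
April 2068 has 30 days: 30 - 25 = 5 days to April 30 -> 301 left
May 2068 has 31 days -> 270 left
June 2068 has 30 days -> 240 left
July 2068 has 31 days -> 209 left
August 2068 has 31 days -> 178 left
September 2068 has 30 days -> 148 left
October 2068 has 31 days -> 117 left
November 2068 has 30 days -> 87 left
December 2068 has 31 days -> 56 left
January 2069 has 31 days -> 25 left
February 2069: 25 <= 28 -> lands on February 25

Result: 2069-02-25


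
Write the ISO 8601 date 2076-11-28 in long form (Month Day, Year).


ISO 2076-11-28 parses as year=2076, month=11, day=28
Month 11 -> November

November 28, 2076


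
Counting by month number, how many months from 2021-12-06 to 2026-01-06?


From December 2021 to January 2026
5 years * 12 = 60 months, minus 11 months = 49

49 months


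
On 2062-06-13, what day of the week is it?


Date: June 13, 2062
Anchor: Jan 1, 2062. With p = 2062 - 1 = 2061: (p + p//4 - p//100 + p//400) mod 7 = (2061 + 515 - 20 + 5) mod 7 = 2561 mod 7 = 6 -> Sunday (Mon=0 ... Sun=6)
Days before June (Jan-May): 151; offset = 151 + 13 - 1 = 163
Weekday index = (6 + 163) mod 7 = 1

Day of the week: Tuesday


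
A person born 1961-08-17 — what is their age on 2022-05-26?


Birth: 1961-08-17
Reference: 2022-05-26
Year difference: 2022 - 1961 = 61
Birthday not yet reached in 2022, subtract 1

60 years old


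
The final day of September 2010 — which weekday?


September 2010 has 30 days
Anchor: Jan 1, 2010. With p = 2010 - 1 = 2009: (p + p//4 - p//100 + p//400) mod 7 = (2009 + 502 - 20 + 5) mod 7 = 2496 mod 7 = 4 -> Friday (Mon=0 ... Sun=6)
Days before September (Jan-Aug): 243; September 1 index = (4 + 243) mod 7 = 2 -> Wednesday
Last day offset: 30 - 1 = 29 days
Weekday index = (2 + 29) mod 7 = 3

Thursday, September 30


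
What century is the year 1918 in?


Century = (year - 1) // 100 + 1
= (1918 - 1) // 100 + 1
= 1917 // 100 + 1
= 19 + 1

20th century


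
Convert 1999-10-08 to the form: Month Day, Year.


ISO 1999-10-08 parses as year=1999, month=10, day=08
Month 10 -> October

October 8, 1999


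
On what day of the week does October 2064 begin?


Target: October 1, 2064
Anchor: Jan 1, 2064. With p = 2064 - 1 = 2063: (p + p//4 - p//100 + p//400) mod 7 = (2063 + 515 - 20 + 5) mod 7 = 2563 mod 7 = 1 -> Tuesday (Mon=0 ... Sun=6)
Days before October (Jan-Sep): 274 days
Weekday index = (1 + 274) mod 7 = 2

Wednesday


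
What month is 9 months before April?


April is month 4
4 - 9 = -5; wrap: -5 + 12 = 7

July


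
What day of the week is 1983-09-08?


Date: September 8, 1983
Anchor: Jan 1, 1983. With p = 1983 - 1 = 1982: (p + p//4 - p//100 + p//400) mod 7 = (1982 + 495 - 19 + 4) mod 7 = 2462 mod 7 = 5 -> Saturday (Mon=0 ... Sun=6)
Days before September (Jan-Aug): 243; offset = 243 + 8 - 1 = 250
Weekday index = (5 + 250) mod 7 = 3

Day of the week: Thursday


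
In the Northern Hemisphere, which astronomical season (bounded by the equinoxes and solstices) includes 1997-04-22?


Date: April 22
Astronomical Spring (approx.; exact equinox/solstice day varies by year): March 20 to June 20
April 22 falls within the Spring window

Spring


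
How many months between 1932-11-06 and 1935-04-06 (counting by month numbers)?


From November 1932 to April 1935
3 years * 12 = 36 months, minus 7 months = 29

29 months


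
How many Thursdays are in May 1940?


May 1940 has 31 days
Anchor: Jan 1, 1940. With p = 1940 - 1 = 1939: (p + p//4 - p//100 + p//400) mod 7 = (1939 + 484 - 19 + 4) mod 7 = 2408 mod 7 = 0 -> Monday (Mon=0 ... Sun=6)
Days before May (Jan-Apr): 121; May 1 index = (0 + 121) mod 7 = 2 -> Wednesday
First Thursday is May 2
Thursdays: 2, 9, 16, 23, 30

5 Thursdays


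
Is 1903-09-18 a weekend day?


Anchor: Jan 1, 1903. With p = 1903 - 1 = 1902: (p + p//4 - p//100 + p//400) mod 7 = (1902 + 475 - 19 + 4) mod 7 = 2362 mod 7 = 3 -> Thursday (Mon=0 ... Sun=6)
Day of year: 261; offset = 260
Weekday index = (3 + 260) mod 7 = 4 -> Friday
Weekend days: Saturday, Sunday

No


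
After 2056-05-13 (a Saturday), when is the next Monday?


Current: Saturday
Target: Monday
Days ahead: 2

Next Monday: 2056-05-15


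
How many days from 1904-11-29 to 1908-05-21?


From 1904-11-29 to 1908-05-21
1904-11-29: days before November = 31 + 29 + 31 + 30 + 31 + 30 + 31 + 31 + 30 + 31 = 305 (1904 is a leap year); day of year = 305 + 29 = 334
1908-05-21: days before May = 31 + 29 + 31 + 30 = 121 (1908 is a leap year); day of year = 121 + 21 = 142
Rest of 1904: 366 - 334 = 32
Full years 1905 (365), 1906 (365), 1907 (365): 1095
Total = 32 + 1095 + 142 = 1269

1269 days


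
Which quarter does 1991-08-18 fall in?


Month: August (month 8)
Q1: Jan-Mar, Q2: Apr-Jun, Q3: Jul-Sep, Q4: Oct-Dec

Q3


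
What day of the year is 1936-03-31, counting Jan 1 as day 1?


Date: March 31, 1936
Days in months 1 through 2: 60
Plus 31 days in March

Day of year: 91


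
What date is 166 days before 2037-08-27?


Start: 2037-08-27, subtract 166 days
Back 27 days from August 27 reaches July 31, 2037 -> 139 left
July 2037 has 31 days -> back to June 30, 2037 -> 108 left
June 2037 has 30 days -> back to May 31, 2037 -> 78 left
May 2037 has 31 days -> back to April 30, 2037 -> 47 left
April 2037 has 30 days -> back to March 31, 2037 -> 17 left
March 2037: 31 - 17 = 14 -> lands on March 14

Result: 2037-03-14


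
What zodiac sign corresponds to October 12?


Date: October 12
Conventional tropical zodiac dates: Libra from September 23 onward; Scorpio starts October 23
October 12 falls within the Libra range

Libra


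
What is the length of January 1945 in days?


January 1945

31 days


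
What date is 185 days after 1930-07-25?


Start: 1930-07-25, add 185 days
July 1930 has 31 days: 31 - 25 = 6 days to July 31 -> 179 left
August 1930 has 31 days -> 148 left
September 1930 has 30 days -> 118 left
October 1930 has 31 days -> 87 left
November 1930 has 30 days -> 57 left
December 1930 has 31 days -> 26 left
January 1931: 26 <= 31 -> lands on January 26

Result: 1931-01-26


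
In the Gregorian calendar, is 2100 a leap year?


Gregorian leap year rule: divisible by 4, but not by 100, unless also by 400.
2100 is divisible by 100 but not 400 -> not a leap year

No


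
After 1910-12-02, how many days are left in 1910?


Day of year: 336 of 365
Remaining = 365 - 336

29 days


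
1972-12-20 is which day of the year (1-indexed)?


Date: December 20, 1972
Days in months 1 through 11: 335
Plus 20 days in December

Day of year: 355


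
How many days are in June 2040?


June 2040

30 days


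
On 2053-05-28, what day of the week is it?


Date: May 28, 2053
Anchor: Jan 1, 2053. With p = 2053 - 1 = 2052: (p + p//4 - p//100 + p//400) mod 7 = (2052 + 513 - 20 + 5) mod 7 = 2550 mod 7 = 2 -> Wednesday (Mon=0 ... Sun=6)
Days before May (Jan-Apr): 120; offset = 120 + 28 - 1 = 147
Weekday index = (2 + 147) mod 7 = 2

Day of the week: Wednesday


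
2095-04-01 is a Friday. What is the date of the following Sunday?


Current: Friday
Target: Sunday
Days ahead: 2

Next Sunday: 2095-04-03


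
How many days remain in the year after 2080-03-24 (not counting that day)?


Day of year: 84 of 366
Remaining = 366 - 84

282 days


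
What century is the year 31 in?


Century = (year - 1) // 100 + 1
= (31 - 1) // 100 + 1
= 30 // 100 + 1
= 0 + 1

1st century


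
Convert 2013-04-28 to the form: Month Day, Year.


ISO 2013-04-28 parses as year=2013, month=04, day=28
Month 4 -> April

April 28, 2013


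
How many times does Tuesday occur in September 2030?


September 2030 has 30 days
Anchor: Jan 1, 2030. With p = 2030 - 1 = 2029: (p + p//4 - p//100 + p//400) mod 7 = (2029 + 507 - 20 + 5) mod 7 = 2521 mod 7 = 1 -> Tuesday (Mon=0 ... Sun=6)
Days before September (Jan-Aug): 243; September 1 index = (1 + 243) mod 7 = 6 -> Sunday
First Tuesday is September 3
Tuesdays: 3, 10, 17, 24

4 Tuesdays


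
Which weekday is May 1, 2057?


Target: May 1, 2057
Anchor: Jan 1, 2057. With p = 2057 - 1 = 2056: (p + p//4 - p//100 + p//400) mod 7 = (2056 + 514 - 20 + 5) mod 7 = 2555 mod 7 = 0 -> Monday (Mon=0 ... Sun=6)
Days before May (Jan-Apr): 120 days
Weekday index = (0 + 120) mod 7 = 1

Tuesday


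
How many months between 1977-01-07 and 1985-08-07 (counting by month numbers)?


From January 1977 to August 1985
8 years * 12 = 96 months, plus 7 months = 103

103 months


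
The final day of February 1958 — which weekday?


February 1958 has 28 days
Anchor: Jan 1, 1958. With p = 1958 - 1 = 1957: (p + p//4 - p//100 + p//400) mod 7 = (1957 + 489 - 19 + 4) mod 7 = 2431 mod 7 = 2 -> Wednesday (Mon=0 ... Sun=6)
Days before February (Jan): 31; February 1 index = (2 + 31) mod 7 = 5 -> Saturday
Last day offset: 28 - 1 = 27 days
Weekday index = (5 + 27) mod 7 = 4

Friday, February 28


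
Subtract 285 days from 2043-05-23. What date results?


Start: 2043-05-23, subtract 285 days
Back 23 days from May 23 reaches April 30, 2043 -> 262 left
April 2043 has 30 days -> back to March 31, 2043 -> 232 left
March 2043 has 31 days -> back to February 28, 2043 -> 201 left
February 2043 has 28 days -> back to January 31, 2043 -> 173 left
January 2043 has 31 days -> back to December 31, 2042 -> 142 left
December 2042 has 31 days -> back to November 30, 2042 -> 111 left
November 2042 has 30 days -> back to October 31, 2042 -> 81 left
October 2042 has 31 days -> back to September 30, 2042 -> 50 left
September 2042 has 30 days -> back to August 31, 2042 -> 20 left
August 2042: 31 - 20 = 11 -> lands on August 11

Result: 2042-08-11


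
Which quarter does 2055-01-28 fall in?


Month: January (month 1)
Q1: Jan-Mar, Q2: Apr-Jun, Q3: Jul-Sep, Q4: Oct-Dec

Q1


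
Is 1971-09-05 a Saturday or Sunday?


Anchor: Jan 1, 1971. With p = 1971 - 1 = 1970: (p + p//4 - p//100 + p//400) mod 7 = (1970 + 492 - 19 + 4) mod 7 = 2447 mod 7 = 4 -> Friday (Mon=0 ... Sun=6)
Day of year: 248; offset = 247
Weekday index = (4 + 247) mod 7 = 6 -> Sunday
Weekend days: Saturday, Sunday

Yes
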